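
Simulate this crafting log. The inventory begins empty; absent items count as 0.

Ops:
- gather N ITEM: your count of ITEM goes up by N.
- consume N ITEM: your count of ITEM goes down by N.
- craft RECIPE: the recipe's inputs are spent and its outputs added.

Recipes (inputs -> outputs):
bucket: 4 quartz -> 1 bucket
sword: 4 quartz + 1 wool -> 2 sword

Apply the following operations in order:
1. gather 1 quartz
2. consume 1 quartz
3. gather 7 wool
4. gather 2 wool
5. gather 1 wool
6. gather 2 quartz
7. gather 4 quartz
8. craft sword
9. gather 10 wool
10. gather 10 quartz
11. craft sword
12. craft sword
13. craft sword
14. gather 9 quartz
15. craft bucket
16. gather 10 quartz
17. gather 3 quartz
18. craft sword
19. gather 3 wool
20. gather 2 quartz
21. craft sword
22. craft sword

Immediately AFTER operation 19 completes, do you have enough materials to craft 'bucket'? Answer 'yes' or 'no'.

Answer: yes

Derivation:
After 1 (gather 1 quartz): quartz=1
After 2 (consume 1 quartz): (empty)
After 3 (gather 7 wool): wool=7
After 4 (gather 2 wool): wool=9
After 5 (gather 1 wool): wool=10
After 6 (gather 2 quartz): quartz=2 wool=10
After 7 (gather 4 quartz): quartz=6 wool=10
After 8 (craft sword): quartz=2 sword=2 wool=9
After 9 (gather 10 wool): quartz=2 sword=2 wool=19
After 10 (gather 10 quartz): quartz=12 sword=2 wool=19
After 11 (craft sword): quartz=8 sword=4 wool=18
After 12 (craft sword): quartz=4 sword=6 wool=17
After 13 (craft sword): sword=8 wool=16
After 14 (gather 9 quartz): quartz=9 sword=8 wool=16
After 15 (craft bucket): bucket=1 quartz=5 sword=8 wool=16
After 16 (gather 10 quartz): bucket=1 quartz=15 sword=8 wool=16
After 17 (gather 3 quartz): bucket=1 quartz=18 sword=8 wool=16
After 18 (craft sword): bucket=1 quartz=14 sword=10 wool=15
After 19 (gather 3 wool): bucket=1 quartz=14 sword=10 wool=18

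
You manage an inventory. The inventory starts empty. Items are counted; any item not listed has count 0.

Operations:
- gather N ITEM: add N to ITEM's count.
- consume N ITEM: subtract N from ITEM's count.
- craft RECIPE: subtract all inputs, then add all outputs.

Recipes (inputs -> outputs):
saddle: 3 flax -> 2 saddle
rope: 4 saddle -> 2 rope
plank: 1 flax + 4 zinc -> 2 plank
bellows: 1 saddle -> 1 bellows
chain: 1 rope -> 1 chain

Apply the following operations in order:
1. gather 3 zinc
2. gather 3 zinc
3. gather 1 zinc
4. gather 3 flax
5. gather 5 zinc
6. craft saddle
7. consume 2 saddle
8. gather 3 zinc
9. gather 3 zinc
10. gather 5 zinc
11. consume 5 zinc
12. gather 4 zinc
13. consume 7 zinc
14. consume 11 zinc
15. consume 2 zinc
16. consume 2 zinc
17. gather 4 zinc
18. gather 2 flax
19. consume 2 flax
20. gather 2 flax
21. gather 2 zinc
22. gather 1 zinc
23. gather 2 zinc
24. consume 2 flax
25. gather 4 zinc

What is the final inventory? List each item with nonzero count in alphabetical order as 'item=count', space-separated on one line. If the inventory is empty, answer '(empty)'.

After 1 (gather 3 zinc): zinc=3
After 2 (gather 3 zinc): zinc=6
After 3 (gather 1 zinc): zinc=7
After 4 (gather 3 flax): flax=3 zinc=7
After 5 (gather 5 zinc): flax=3 zinc=12
After 6 (craft saddle): saddle=2 zinc=12
After 7 (consume 2 saddle): zinc=12
After 8 (gather 3 zinc): zinc=15
After 9 (gather 3 zinc): zinc=18
After 10 (gather 5 zinc): zinc=23
After 11 (consume 5 zinc): zinc=18
After 12 (gather 4 zinc): zinc=22
After 13 (consume 7 zinc): zinc=15
After 14 (consume 11 zinc): zinc=4
After 15 (consume 2 zinc): zinc=2
After 16 (consume 2 zinc): (empty)
After 17 (gather 4 zinc): zinc=4
After 18 (gather 2 flax): flax=2 zinc=4
After 19 (consume 2 flax): zinc=4
After 20 (gather 2 flax): flax=2 zinc=4
After 21 (gather 2 zinc): flax=2 zinc=6
After 22 (gather 1 zinc): flax=2 zinc=7
After 23 (gather 2 zinc): flax=2 zinc=9
After 24 (consume 2 flax): zinc=9
After 25 (gather 4 zinc): zinc=13

Answer: zinc=13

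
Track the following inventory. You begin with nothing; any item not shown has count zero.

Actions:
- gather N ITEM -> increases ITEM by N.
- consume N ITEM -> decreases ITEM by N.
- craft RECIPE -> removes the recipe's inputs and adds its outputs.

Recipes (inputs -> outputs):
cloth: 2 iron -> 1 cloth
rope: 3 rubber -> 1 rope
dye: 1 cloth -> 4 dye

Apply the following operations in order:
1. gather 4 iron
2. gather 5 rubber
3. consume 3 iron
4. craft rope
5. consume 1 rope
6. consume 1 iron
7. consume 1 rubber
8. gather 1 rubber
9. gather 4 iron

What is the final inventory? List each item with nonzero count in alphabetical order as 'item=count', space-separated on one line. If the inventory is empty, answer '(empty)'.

After 1 (gather 4 iron): iron=4
After 2 (gather 5 rubber): iron=4 rubber=5
After 3 (consume 3 iron): iron=1 rubber=5
After 4 (craft rope): iron=1 rope=1 rubber=2
After 5 (consume 1 rope): iron=1 rubber=2
After 6 (consume 1 iron): rubber=2
After 7 (consume 1 rubber): rubber=1
After 8 (gather 1 rubber): rubber=2
After 9 (gather 4 iron): iron=4 rubber=2

Answer: iron=4 rubber=2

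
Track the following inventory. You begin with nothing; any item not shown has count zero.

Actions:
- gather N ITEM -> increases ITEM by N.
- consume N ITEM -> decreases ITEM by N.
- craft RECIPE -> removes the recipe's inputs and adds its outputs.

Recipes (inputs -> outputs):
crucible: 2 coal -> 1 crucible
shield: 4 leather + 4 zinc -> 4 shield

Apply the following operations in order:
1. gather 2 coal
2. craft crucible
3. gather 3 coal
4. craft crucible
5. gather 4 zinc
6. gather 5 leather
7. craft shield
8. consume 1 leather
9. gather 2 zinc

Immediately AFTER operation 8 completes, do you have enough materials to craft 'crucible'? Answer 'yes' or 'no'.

After 1 (gather 2 coal): coal=2
After 2 (craft crucible): crucible=1
After 3 (gather 3 coal): coal=3 crucible=1
After 4 (craft crucible): coal=1 crucible=2
After 5 (gather 4 zinc): coal=1 crucible=2 zinc=4
After 6 (gather 5 leather): coal=1 crucible=2 leather=5 zinc=4
After 7 (craft shield): coal=1 crucible=2 leather=1 shield=4
After 8 (consume 1 leather): coal=1 crucible=2 shield=4

Answer: no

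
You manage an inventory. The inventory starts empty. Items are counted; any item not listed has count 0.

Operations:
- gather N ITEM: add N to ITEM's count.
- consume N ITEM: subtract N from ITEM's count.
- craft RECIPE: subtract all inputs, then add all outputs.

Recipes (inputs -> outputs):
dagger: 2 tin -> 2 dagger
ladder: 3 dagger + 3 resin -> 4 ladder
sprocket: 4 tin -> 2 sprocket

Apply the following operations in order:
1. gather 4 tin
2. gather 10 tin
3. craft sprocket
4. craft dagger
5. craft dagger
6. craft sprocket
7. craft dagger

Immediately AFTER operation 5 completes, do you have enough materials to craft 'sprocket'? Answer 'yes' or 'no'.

After 1 (gather 4 tin): tin=4
After 2 (gather 10 tin): tin=14
After 3 (craft sprocket): sprocket=2 tin=10
After 4 (craft dagger): dagger=2 sprocket=2 tin=8
After 5 (craft dagger): dagger=4 sprocket=2 tin=6

Answer: yes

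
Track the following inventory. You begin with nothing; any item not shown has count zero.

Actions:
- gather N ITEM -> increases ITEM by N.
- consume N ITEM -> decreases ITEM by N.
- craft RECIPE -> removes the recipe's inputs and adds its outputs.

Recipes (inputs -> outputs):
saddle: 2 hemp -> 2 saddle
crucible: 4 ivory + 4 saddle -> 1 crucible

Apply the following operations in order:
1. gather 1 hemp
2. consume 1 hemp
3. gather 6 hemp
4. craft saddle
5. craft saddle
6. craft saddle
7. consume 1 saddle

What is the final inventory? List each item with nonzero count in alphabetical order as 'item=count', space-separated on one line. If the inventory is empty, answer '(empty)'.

Answer: saddle=5

Derivation:
After 1 (gather 1 hemp): hemp=1
After 2 (consume 1 hemp): (empty)
After 3 (gather 6 hemp): hemp=6
After 4 (craft saddle): hemp=4 saddle=2
After 5 (craft saddle): hemp=2 saddle=4
After 6 (craft saddle): saddle=6
After 7 (consume 1 saddle): saddle=5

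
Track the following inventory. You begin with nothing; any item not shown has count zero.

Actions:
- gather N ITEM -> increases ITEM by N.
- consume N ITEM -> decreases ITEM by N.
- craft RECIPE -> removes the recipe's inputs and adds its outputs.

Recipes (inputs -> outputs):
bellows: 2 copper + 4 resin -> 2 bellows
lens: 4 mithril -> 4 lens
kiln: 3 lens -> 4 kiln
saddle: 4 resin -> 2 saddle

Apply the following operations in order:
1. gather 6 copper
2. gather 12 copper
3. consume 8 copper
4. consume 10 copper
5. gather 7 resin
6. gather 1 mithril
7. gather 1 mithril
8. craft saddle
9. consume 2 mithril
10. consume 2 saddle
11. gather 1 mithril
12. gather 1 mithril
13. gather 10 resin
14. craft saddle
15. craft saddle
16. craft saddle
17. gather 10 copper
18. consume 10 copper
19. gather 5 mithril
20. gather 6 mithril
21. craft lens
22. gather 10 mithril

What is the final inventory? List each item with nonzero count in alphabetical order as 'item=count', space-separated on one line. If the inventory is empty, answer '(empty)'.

Answer: lens=4 mithril=19 resin=1 saddle=6

Derivation:
After 1 (gather 6 copper): copper=6
After 2 (gather 12 copper): copper=18
After 3 (consume 8 copper): copper=10
After 4 (consume 10 copper): (empty)
After 5 (gather 7 resin): resin=7
After 6 (gather 1 mithril): mithril=1 resin=7
After 7 (gather 1 mithril): mithril=2 resin=7
After 8 (craft saddle): mithril=2 resin=3 saddle=2
After 9 (consume 2 mithril): resin=3 saddle=2
After 10 (consume 2 saddle): resin=3
After 11 (gather 1 mithril): mithril=1 resin=3
After 12 (gather 1 mithril): mithril=2 resin=3
After 13 (gather 10 resin): mithril=2 resin=13
After 14 (craft saddle): mithril=2 resin=9 saddle=2
After 15 (craft saddle): mithril=2 resin=5 saddle=4
After 16 (craft saddle): mithril=2 resin=1 saddle=6
After 17 (gather 10 copper): copper=10 mithril=2 resin=1 saddle=6
After 18 (consume 10 copper): mithril=2 resin=1 saddle=6
After 19 (gather 5 mithril): mithril=7 resin=1 saddle=6
After 20 (gather 6 mithril): mithril=13 resin=1 saddle=6
After 21 (craft lens): lens=4 mithril=9 resin=1 saddle=6
After 22 (gather 10 mithril): lens=4 mithril=19 resin=1 saddle=6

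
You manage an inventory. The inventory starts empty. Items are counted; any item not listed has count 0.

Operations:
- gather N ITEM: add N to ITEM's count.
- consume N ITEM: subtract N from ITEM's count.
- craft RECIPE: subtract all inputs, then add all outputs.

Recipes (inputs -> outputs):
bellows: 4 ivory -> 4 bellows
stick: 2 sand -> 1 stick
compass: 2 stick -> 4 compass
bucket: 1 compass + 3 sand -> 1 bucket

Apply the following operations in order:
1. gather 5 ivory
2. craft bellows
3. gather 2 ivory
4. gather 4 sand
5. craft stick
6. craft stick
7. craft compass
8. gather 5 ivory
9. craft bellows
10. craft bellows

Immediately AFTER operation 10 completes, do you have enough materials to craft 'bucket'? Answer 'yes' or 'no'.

After 1 (gather 5 ivory): ivory=5
After 2 (craft bellows): bellows=4 ivory=1
After 3 (gather 2 ivory): bellows=4 ivory=3
After 4 (gather 4 sand): bellows=4 ivory=3 sand=4
After 5 (craft stick): bellows=4 ivory=3 sand=2 stick=1
After 6 (craft stick): bellows=4 ivory=3 stick=2
After 7 (craft compass): bellows=4 compass=4 ivory=3
After 8 (gather 5 ivory): bellows=4 compass=4 ivory=8
After 9 (craft bellows): bellows=8 compass=4 ivory=4
After 10 (craft bellows): bellows=12 compass=4

Answer: no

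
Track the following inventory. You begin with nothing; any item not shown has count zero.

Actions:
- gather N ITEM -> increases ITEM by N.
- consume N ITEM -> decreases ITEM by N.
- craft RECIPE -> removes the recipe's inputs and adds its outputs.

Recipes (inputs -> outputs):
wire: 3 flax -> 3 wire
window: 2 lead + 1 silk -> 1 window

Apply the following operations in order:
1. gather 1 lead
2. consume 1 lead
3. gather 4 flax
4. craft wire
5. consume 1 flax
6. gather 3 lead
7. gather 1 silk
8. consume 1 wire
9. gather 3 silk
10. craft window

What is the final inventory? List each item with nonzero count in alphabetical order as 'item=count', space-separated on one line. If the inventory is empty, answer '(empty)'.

After 1 (gather 1 lead): lead=1
After 2 (consume 1 lead): (empty)
After 3 (gather 4 flax): flax=4
After 4 (craft wire): flax=1 wire=3
After 5 (consume 1 flax): wire=3
After 6 (gather 3 lead): lead=3 wire=3
After 7 (gather 1 silk): lead=3 silk=1 wire=3
After 8 (consume 1 wire): lead=3 silk=1 wire=2
After 9 (gather 3 silk): lead=3 silk=4 wire=2
After 10 (craft window): lead=1 silk=3 window=1 wire=2

Answer: lead=1 silk=3 window=1 wire=2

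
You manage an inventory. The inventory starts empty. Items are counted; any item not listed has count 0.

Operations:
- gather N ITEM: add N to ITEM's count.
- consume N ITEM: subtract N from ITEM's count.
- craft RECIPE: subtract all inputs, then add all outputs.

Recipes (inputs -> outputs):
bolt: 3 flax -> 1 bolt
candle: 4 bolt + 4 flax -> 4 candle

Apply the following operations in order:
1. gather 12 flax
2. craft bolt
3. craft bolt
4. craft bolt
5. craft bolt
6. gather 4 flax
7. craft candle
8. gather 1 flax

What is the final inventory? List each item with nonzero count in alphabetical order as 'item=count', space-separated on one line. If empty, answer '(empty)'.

After 1 (gather 12 flax): flax=12
After 2 (craft bolt): bolt=1 flax=9
After 3 (craft bolt): bolt=2 flax=6
After 4 (craft bolt): bolt=3 flax=3
After 5 (craft bolt): bolt=4
After 6 (gather 4 flax): bolt=4 flax=4
After 7 (craft candle): candle=4
After 8 (gather 1 flax): candle=4 flax=1

Answer: candle=4 flax=1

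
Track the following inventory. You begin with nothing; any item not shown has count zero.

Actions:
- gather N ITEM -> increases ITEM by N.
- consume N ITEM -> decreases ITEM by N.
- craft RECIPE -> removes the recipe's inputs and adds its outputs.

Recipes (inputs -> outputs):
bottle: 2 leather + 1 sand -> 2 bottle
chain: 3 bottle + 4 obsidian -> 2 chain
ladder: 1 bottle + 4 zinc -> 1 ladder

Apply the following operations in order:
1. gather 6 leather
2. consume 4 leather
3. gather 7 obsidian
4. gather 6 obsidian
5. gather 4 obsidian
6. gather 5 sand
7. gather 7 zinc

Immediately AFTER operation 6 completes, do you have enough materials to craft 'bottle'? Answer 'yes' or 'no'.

After 1 (gather 6 leather): leather=6
After 2 (consume 4 leather): leather=2
After 3 (gather 7 obsidian): leather=2 obsidian=7
After 4 (gather 6 obsidian): leather=2 obsidian=13
After 5 (gather 4 obsidian): leather=2 obsidian=17
After 6 (gather 5 sand): leather=2 obsidian=17 sand=5

Answer: yes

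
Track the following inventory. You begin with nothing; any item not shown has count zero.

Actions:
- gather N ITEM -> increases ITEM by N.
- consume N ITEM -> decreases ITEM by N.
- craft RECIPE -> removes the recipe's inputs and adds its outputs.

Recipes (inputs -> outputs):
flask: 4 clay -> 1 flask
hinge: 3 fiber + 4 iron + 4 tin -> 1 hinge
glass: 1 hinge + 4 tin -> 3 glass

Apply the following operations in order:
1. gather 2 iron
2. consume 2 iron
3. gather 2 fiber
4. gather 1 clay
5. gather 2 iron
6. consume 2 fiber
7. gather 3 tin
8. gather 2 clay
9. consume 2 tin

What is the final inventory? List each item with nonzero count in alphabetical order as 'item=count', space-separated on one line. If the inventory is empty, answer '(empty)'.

Answer: clay=3 iron=2 tin=1

Derivation:
After 1 (gather 2 iron): iron=2
After 2 (consume 2 iron): (empty)
After 3 (gather 2 fiber): fiber=2
After 4 (gather 1 clay): clay=1 fiber=2
After 5 (gather 2 iron): clay=1 fiber=2 iron=2
After 6 (consume 2 fiber): clay=1 iron=2
After 7 (gather 3 tin): clay=1 iron=2 tin=3
After 8 (gather 2 clay): clay=3 iron=2 tin=3
After 9 (consume 2 tin): clay=3 iron=2 tin=1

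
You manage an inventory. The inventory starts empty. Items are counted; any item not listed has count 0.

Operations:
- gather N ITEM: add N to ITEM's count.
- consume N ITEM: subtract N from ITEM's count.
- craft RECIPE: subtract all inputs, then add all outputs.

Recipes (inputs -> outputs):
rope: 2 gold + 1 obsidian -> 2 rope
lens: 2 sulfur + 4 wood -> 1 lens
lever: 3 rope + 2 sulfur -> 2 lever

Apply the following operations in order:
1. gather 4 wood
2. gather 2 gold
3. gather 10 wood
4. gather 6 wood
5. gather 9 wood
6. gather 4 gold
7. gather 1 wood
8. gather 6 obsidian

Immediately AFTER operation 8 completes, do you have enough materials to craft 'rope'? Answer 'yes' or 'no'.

Answer: yes

Derivation:
After 1 (gather 4 wood): wood=4
After 2 (gather 2 gold): gold=2 wood=4
After 3 (gather 10 wood): gold=2 wood=14
After 4 (gather 6 wood): gold=2 wood=20
After 5 (gather 9 wood): gold=2 wood=29
After 6 (gather 4 gold): gold=6 wood=29
After 7 (gather 1 wood): gold=6 wood=30
After 8 (gather 6 obsidian): gold=6 obsidian=6 wood=30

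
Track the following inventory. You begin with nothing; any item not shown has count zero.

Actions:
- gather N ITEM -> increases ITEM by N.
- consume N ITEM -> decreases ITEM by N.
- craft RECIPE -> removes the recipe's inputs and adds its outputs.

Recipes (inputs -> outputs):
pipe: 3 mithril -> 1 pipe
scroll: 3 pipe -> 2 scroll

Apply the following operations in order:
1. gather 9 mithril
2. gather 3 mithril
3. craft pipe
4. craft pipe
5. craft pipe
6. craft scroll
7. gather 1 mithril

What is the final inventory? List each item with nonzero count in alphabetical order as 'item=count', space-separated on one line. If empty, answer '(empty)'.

Answer: mithril=4 scroll=2

Derivation:
After 1 (gather 9 mithril): mithril=9
After 2 (gather 3 mithril): mithril=12
After 3 (craft pipe): mithril=9 pipe=1
After 4 (craft pipe): mithril=6 pipe=2
After 5 (craft pipe): mithril=3 pipe=3
After 6 (craft scroll): mithril=3 scroll=2
After 7 (gather 1 mithril): mithril=4 scroll=2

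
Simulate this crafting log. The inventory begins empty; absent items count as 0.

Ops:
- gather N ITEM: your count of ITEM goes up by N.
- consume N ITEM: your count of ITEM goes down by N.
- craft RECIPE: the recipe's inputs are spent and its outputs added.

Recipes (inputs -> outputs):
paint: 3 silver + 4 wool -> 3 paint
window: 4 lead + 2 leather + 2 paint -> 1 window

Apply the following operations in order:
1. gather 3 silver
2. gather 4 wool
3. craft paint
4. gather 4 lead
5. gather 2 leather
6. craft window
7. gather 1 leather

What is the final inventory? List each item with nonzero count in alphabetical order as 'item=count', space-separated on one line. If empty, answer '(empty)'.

Answer: leather=1 paint=1 window=1

Derivation:
After 1 (gather 3 silver): silver=3
After 2 (gather 4 wool): silver=3 wool=4
After 3 (craft paint): paint=3
After 4 (gather 4 lead): lead=4 paint=3
After 5 (gather 2 leather): lead=4 leather=2 paint=3
After 6 (craft window): paint=1 window=1
After 7 (gather 1 leather): leather=1 paint=1 window=1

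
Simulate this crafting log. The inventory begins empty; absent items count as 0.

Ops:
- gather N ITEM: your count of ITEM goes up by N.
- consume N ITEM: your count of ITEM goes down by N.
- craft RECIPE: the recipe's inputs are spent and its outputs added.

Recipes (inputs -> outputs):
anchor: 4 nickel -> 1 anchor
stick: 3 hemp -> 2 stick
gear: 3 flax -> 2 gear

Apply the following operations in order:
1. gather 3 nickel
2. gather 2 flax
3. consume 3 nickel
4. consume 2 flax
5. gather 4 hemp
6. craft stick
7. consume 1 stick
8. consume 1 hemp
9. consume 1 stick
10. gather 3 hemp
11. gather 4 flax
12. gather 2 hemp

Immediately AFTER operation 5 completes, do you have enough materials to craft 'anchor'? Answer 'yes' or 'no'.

Answer: no

Derivation:
After 1 (gather 3 nickel): nickel=3
After 2 (gather 2 flax): flax=2 nickel=3
After 3 (consume 3 nickel): flax=2
After 4 (consume 2 flax): (empty)
After 5 (gather 4 hemp): hemp=4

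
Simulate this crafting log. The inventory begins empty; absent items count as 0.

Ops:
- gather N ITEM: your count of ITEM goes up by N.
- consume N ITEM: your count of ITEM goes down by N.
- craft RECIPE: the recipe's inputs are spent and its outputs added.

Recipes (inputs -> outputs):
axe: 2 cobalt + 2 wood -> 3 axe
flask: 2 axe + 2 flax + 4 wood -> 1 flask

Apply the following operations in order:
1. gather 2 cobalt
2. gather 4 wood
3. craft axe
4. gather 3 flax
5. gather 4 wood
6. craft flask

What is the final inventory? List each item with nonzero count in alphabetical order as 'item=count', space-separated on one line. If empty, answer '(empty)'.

Answer: axe=1 flask=1 flax=1 wood=2

Derivation:
After 1 (gather 2 cobalt): cobalt=2
After 2 (gather 4 wood): cobalt=2 wood=4
After 3 (craft axe): axe=3 wood=2
After 4 (gather 3 flax): axe=3 flax=3 wood=2
After 5 (gather 4 wood): axe=3 flax=3 wood=6
After 6 (craft flask): axe=1 flask=1 flax=1 wood=2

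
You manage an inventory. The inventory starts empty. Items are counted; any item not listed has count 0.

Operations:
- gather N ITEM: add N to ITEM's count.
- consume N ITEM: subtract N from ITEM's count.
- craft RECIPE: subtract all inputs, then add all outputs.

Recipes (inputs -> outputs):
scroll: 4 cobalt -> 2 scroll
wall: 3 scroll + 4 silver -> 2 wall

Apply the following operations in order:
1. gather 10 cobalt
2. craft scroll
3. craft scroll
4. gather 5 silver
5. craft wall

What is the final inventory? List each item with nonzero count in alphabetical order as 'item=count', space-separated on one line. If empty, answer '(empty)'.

Answer: cobalt=2 scroll=1 silver=1 wall=2

Derivation:
After 1 (gather 10 cobalt): cobalt=10
After 2 (craft scroll): cobalt=6 scroll=2
After 3 (craft scroll): cobalt=2 scroll=4
After 4 (gather 5 silver): cobalt=2 scroll=4 silver=5
After 5 (craft wall): cobalt=2 scroll=1 silver=1 wall=2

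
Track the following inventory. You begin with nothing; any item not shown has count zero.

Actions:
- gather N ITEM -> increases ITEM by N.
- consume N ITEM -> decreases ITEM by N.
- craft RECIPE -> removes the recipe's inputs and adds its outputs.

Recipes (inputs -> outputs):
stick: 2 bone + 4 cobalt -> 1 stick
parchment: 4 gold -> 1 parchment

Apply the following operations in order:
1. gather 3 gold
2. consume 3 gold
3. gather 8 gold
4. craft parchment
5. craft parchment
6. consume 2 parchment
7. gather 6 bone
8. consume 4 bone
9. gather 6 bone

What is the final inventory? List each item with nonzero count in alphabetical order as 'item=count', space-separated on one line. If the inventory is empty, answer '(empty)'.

Answer: bone=8

Derivation:
After 1 (gather 3 gold): gold=3
After 2 (consume 3 gold): (empty)
After 3 (gather 8 gold): gold=8
After 4 (craft parchment): gold=4 parchment=1
After 5 (craft parchment): parchment=2
After 6 (consume 2 parchment): (empty)
After 7 (gather 6 bone): bone=6
After 8 (consume 4 bone): bone=2
After 9 (gather 6 bone): bone=8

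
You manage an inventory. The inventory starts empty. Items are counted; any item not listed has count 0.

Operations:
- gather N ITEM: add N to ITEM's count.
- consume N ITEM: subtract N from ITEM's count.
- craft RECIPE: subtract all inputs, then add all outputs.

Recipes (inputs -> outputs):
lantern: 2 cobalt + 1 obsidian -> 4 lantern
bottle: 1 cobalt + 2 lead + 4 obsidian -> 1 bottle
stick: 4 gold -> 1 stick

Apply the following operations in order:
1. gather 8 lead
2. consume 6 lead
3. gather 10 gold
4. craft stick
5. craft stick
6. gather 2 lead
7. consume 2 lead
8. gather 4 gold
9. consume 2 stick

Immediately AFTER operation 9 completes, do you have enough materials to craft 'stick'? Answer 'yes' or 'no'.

Answer: yes

Derivation:
After 1 (gather 8 lead): lead=8
After 2 (consume 6 lead): lead=2
After 3 (gather 10 gold): gold=10 lead=2
After 4 (craft stick): gold=6 lead=2 stick=1
After 5 (craft stick): gold=2 lead=2 stick=2
After 6 (gather 2 lead): gold=2 lead=4 stick=2
After 7 (consume 2 lead): gold=2 lead=2 stick=2
After 8 (gather 4 gold): gold=6 lead=2 stick=2
After 9 (consume 2 stick): gold=6 lead=2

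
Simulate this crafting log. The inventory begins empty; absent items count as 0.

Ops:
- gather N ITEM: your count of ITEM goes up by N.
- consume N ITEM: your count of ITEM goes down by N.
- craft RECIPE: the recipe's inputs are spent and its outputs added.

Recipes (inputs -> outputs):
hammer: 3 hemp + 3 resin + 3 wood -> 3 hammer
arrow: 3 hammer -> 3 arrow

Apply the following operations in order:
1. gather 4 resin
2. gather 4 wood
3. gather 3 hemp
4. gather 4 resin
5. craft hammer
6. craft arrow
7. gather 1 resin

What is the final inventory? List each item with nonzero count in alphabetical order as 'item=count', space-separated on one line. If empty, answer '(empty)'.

After 1 (gather 4 resin): resin=4
After 2 (gather 4 wood): resin=4 wood=4
After 3 (gather 3 hemp): hemp=3 resin=4 wood=4
After 4 (gather 4 resin): hemp=3 resin=8 wood=4
After 5 (craft hammer): hammer=3 resin=5 wood=1
After 6 (craft arrow): arrow=3 resin=5 wood=1
After 7 (gather 1 resin): arrow=3 resin=6 wood=1

Answer: arrow=3 resin=6 wood=1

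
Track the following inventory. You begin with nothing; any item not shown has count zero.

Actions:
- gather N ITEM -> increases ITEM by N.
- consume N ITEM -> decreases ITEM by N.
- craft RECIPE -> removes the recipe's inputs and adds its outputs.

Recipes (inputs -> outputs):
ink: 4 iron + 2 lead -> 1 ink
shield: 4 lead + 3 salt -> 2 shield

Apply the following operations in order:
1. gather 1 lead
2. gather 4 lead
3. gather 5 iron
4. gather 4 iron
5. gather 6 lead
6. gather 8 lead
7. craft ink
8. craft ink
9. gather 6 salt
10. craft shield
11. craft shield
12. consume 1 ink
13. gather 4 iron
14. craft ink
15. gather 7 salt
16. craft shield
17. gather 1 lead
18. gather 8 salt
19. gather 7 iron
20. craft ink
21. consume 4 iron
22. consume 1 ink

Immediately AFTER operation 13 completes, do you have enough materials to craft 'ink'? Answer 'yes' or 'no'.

Answer: yes

Derivation:
After 1 (gather 1 lead): lead=1
After 2 (gather 4 lead): lead=5
After 3 (gather 5 iron): iron=5 lead=5
After 4 (gather 4 iron): iron=9 lead=5
After 5 (gather 6 lead): iron=9 lead=11
After 6 (gather 8 lead): iron=9 lead=19
After 7 (craft ink): ink=1 iron=5 lead=17
After 8 (craft ink): ink=2 iron=1 lead=15
After 9 (gather 6 salt): ink=2 iron=1 lead=15 salt=6
After 10 (craft shield): ink=2 iron=1 lead=11 salt=3 shield=2
After 11 (craft shield): ink=2 iron=1 lead=7 shield=4
After 12 (consume 1 ink): ink=1 iron=1 lead=7 shield=4
After 13 (gather 4 iron): ink=1 iron=5 lead=7 shield=4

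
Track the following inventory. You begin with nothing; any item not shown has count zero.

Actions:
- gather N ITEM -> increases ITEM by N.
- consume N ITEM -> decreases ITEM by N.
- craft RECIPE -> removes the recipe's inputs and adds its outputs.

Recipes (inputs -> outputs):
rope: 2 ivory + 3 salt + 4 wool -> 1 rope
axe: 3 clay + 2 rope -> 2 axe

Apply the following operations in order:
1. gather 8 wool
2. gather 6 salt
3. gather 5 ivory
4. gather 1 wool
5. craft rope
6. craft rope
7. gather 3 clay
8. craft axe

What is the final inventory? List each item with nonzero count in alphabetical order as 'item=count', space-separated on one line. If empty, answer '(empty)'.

After 1 (gather 8 wool): wool=8
After 2 (gather 6 salt): salt=6 wool=8
After 3 (gather 5 ivory): ivory=5 salt=6 wool=8
After 4 (gather 1 wool): ivory=5 salt=6 wool=9
After 5 (craft rope): ivory=3 rope=1 salt=3 wool=5
After 6 (craft rope): ivory=1 rope=2 wool=1
After 7 (gather 3 clay): clay=3 ivory=1 rope=2 wool=1
After 8 (craft axe): axe=2 ivory=1 wool=1

Answer: axe=2 ivory=1 wool=1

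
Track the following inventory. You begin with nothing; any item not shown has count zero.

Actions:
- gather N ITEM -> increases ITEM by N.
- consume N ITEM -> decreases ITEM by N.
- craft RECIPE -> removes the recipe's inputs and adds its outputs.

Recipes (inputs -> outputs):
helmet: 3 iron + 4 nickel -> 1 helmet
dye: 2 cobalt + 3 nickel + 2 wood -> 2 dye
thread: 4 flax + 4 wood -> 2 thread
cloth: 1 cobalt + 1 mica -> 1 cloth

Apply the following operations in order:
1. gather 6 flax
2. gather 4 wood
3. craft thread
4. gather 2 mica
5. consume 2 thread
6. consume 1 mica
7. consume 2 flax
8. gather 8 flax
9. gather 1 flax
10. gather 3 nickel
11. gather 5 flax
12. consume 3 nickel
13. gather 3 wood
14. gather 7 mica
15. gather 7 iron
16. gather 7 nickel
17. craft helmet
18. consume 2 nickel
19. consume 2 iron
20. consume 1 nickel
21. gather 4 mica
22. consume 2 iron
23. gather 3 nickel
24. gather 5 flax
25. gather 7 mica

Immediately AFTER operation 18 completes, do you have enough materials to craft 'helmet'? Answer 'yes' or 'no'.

After 1 (gather 6 flax): flax=6
After 2 (gather 4 wood): flax=6 wood=4
After 3 (craft thread): flax=2 thread=2
After 4 (gather 2 mica): flax=2 mica=2 thread=2
After 5 (consume 2 thread): flax=2 mica=2
After 6 (consume 1 mica): flax=2 mica=1
After 7 (consume 2 flax): mica=1
After 8 (gather 8 flax): flax=8 mica=1
After 9 (gather 1 flax): flax=9 mica=1
After 10 (gather 3 nickel): flax=9 mica=1 nickel=3
After 11 (gather 5 flax): flax=14 mica=1 nickel=3
After 12 (consume 3 nickel): flax=14 mica=1
After 13 (gather 3 wood): flax=14 mica=1 wood=3
After 14 (gather 7 mica): flax=14 mica=8 wood=3
After 15 (gather 7 iron): flax=14 iron=7 mica=8 wood=3
After 16 (gather 7 nickel): flax=14 iron=7 mica=8 nickel=7 wood=3
After 17 (craft helmet): flax=14 helmet=1 iron=4 mica=8 nickel=3 wood=3
After 18 (consume 2 nickel): flax=14 helmet=1 iron=4 mica=8 nickel=1 wood=3

Answer: no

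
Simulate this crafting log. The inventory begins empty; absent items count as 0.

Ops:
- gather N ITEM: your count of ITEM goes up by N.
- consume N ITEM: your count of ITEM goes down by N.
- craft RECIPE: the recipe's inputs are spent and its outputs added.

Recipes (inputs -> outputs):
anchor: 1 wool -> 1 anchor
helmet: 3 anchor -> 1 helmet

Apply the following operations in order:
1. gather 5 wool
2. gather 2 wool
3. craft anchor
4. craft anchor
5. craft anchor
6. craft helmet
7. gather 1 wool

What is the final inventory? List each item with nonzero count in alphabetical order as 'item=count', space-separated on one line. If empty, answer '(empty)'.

Answer: helmet=1 wool=5

Derivation:
After 1 (gather 5 wool): wool=5
After 2 (gather 2 wool): wool=7
After 3 (craft anchor): anchor=1 wool=6
After 4 (craft anchor): anchor=2 wool=5
After 5 (craft anchor): anchor=3 wool=4
After 6 (craft helmet): helmet=1 wool=4
After 7 (gather 1 wool): helmet=1 wool=5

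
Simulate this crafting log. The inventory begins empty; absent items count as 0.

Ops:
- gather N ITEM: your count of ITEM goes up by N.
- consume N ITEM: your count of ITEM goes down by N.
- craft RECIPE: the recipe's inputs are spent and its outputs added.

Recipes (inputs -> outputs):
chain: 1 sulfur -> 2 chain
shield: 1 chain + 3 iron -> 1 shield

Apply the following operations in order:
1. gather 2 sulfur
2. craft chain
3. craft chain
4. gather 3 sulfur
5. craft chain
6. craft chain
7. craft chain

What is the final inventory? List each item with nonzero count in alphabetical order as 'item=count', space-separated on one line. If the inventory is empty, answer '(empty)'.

Answer: chain=10

Derivation:
After 1 (gather 2 sulfur): sulfur=2
After 2 (craft chain): chain=2 sulfur=1
After 3 (craft chain): chain=4
After 4 (gather 3 sulfur): chain=4 sulfur=3
After 5 (craft chain): chain=6 sulfur=2
After 6 (craft chain): chain=8 sulfur=1
After 7 (craft chain): chain=10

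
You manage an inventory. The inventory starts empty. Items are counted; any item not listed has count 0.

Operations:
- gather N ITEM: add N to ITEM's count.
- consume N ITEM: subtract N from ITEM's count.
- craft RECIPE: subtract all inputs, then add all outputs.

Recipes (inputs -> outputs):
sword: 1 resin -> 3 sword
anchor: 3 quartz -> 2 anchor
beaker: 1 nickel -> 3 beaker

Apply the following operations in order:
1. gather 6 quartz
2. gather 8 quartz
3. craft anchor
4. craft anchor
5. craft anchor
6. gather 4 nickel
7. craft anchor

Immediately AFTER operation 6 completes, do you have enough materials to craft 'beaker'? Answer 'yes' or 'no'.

Answer: yes

Derivation:
After 1 (gather 6 quartz): quartz=6
After 2 (gather 8 quartz): quartz=14
After 3 (craft anchor): anchor=2 quartz=11
After 4 (craft anchor): anchor=4 quartz=8
After 5 (craft anchor): anchor=6 quartz=5
After 6 (gather 4 nickel): anchor=6 nickel=4 quartz=5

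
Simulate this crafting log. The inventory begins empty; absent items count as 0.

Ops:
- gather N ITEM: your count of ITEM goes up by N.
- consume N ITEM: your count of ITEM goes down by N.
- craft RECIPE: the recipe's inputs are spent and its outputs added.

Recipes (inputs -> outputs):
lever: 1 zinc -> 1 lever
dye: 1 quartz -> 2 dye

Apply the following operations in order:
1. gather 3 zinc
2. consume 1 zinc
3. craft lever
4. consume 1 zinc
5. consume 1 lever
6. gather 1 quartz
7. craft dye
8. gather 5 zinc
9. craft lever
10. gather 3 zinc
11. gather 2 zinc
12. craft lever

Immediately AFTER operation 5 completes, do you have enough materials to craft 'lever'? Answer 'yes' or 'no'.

After 1 (gather 3 zinc): zinc=3
After 2 (consume 1 zinc): zinc=2
After 3 (craft lever): lever=1 zinc=1
After 4 (consume 1 zinc): lever=1
After 5 (consume 1 lever): (empty)

Answer: no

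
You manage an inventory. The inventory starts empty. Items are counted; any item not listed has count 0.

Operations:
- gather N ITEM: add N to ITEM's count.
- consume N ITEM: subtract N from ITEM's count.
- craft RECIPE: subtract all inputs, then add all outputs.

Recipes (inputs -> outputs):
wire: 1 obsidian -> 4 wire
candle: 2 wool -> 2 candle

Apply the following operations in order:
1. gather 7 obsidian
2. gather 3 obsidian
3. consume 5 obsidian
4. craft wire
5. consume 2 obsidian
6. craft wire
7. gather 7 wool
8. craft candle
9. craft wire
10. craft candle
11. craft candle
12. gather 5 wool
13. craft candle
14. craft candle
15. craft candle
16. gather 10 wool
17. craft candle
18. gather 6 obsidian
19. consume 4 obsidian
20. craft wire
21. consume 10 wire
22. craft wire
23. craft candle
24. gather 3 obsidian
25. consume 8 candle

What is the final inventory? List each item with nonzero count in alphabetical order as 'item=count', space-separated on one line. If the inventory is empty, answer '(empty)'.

Answer: candle=8 obsidian=3 wire=10 wool=6

Derivation:
After 1 (gather 7 obsidian): obsidian=7
After 2 (gather 3 obsidian): obsidian=10
After 3 (consume 5 obsidian): obsidian=5
After 4 (craft wire): obsidian=4 wire=4
After 5 (consume 2 obsidian): obsidian=2 wire=4
After 6 (craft wire): obsidian=1 wire=8
After 7 (gather 7 wool): obsidian=1 wire=8 wool=7
After 8 (craft candle): candle=2 obsidian=1 wire=8 wool=5
After 9 (craft wire): candle=2 wire=12 wool=5
After 10 (craft candle): candle=4 wire=12 wool=3
After 11 (craft candle): candle=6 wire=12 wool=1
After 12 (gather 5 wool): candle=6 wire=12 wool=6
After 13 (craft candle): candle=8 wire=12 wool=4
After 14 (craft candle): candle=10 wire=12 wool=2
After 15 (craft candle): candle=12 wire=12
After 16 (gather 10 wool): candle=12 wire=12 wool=10
After 17 (craft candle): candle=14 wire=12 wool=8
After 18 (gather 6 obsidian): candle=14 obsidian=6 wire=12 wool=8
After 19 (consume 4 obsidian): candle=14 obsidian=2 wire=12 wool=8
After 20 (craft wire): candle=14 obsidian=1 wire=16 wool=8
After 21 (consume 10 wire): candle=14 obsidian=1 wire=6 wool=8
After 22 (craft wire): candle=14 wire=10 wool=8
After 23 (craft candle): candle=16 wire=10 wool=6
After 24 (gather 3 obsidian): candle=16 obsidian=3 wire=10 wool=6
After 25 (consume 8 candle): candle=8 obsidian=3 wire=10 wool=6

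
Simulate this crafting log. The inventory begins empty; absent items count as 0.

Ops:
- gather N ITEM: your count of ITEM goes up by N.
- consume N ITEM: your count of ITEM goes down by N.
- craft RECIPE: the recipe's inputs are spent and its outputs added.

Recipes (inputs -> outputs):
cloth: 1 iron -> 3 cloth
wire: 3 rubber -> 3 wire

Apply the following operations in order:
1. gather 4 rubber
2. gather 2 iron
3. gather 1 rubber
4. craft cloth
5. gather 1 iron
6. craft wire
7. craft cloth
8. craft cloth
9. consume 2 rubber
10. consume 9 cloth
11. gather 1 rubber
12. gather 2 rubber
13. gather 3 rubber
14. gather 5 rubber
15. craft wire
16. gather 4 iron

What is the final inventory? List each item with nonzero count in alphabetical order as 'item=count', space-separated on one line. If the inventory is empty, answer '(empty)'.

Answer: iron=4 rubber=8 wire=6

Derivation:
After 1 (gather 4 rubber): rubber=4
After 2 (gather 2 iron): iron=2 rubber=4
After 3 (gather 1 rubber): iron=2 rubber=5
After 4 (craft cloth): cloth=3 iron=1 rubber=5
After 5 (gather 1 iron): cloth=3 iron=2 rubber=5
After 6 (craft wire): cloth=3 iron=2 rubber=2 wire=3
After 7 (craft cloth): cloth=6 iron=1 rubber=2 wire=3
After 8 (craft cloth): cloth=9 rubber=2 wire=3
After 9 (consume 2 rubber): cloth=9 wire=3
After 10 (consume 9 cloth): wire=3
After 11 (gather 1 rubber): rubber=1 wire=3
After 12 (gather 2 rubber): rubber=3 wire=3
After 13 (gather 3 rubber): rubber=6 wire=3
After 14 (gather 5 rubber): rubber=11 wire=3
After 15 (craft wire): rubber=8 wire=6
After 16 (gather 4 iron): iron=4 rubber=8 wire=6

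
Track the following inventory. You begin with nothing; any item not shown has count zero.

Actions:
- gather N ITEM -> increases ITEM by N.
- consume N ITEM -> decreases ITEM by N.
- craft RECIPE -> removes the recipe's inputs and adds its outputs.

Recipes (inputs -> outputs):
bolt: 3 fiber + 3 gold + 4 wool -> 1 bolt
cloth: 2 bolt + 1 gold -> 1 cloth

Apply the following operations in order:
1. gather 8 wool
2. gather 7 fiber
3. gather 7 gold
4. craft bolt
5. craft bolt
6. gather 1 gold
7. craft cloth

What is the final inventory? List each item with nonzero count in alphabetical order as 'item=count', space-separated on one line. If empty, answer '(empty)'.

Answer: cloth=1 fiber=1 gold=1

Derivation:
After 1 (gather 8 wool): wool=8
After 2 (gather 7 fiber): fiber=7 wool=8
After 3 (gather 7 gold): fiber=7 gold=7 wool=8
After 4 (craft bolt): bolt=1 fiber=4 gold=4 wool=4
After 5 (craft bolt): bolt=2 fiber=1 gold=1
After 6 (gather 1 gold): bolt=2 fiber=1 gold=2
After 7 (craft cloth): cloth=1 fiber=1 gold=1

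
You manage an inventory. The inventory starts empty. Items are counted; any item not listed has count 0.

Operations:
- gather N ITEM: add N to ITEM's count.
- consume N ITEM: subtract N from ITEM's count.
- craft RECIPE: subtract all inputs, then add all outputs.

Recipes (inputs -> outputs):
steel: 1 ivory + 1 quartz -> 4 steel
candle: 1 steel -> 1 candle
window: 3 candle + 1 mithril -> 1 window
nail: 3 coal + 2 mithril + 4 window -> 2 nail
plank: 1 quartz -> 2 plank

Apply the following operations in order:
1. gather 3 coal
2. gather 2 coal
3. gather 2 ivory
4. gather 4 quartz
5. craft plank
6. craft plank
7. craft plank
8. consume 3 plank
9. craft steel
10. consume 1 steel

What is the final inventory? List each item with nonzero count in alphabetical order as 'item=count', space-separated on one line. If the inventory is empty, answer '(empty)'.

After 1 (gather 3 coal): coal=3
After 2 (gather 2 coal): coal=5
After 3 (gather 2 ivory): coal=5 ivory=2
After 4 (gather 4 quartz): coal=5 ivory=2 quartz=4
After 5 (craft plank): coal=5 ivory=2 plank=2 quartz=3
After 6 (craft plank): coal=5 ivory=2 plank=4 quartz=2
After 7 (craft plank): coal=5 ivory=2 plank=6 quartz=1
After 8 (consume 3 plank): coal=5 ivory=2 plank=3 quartz=1
After 9 (craft steel): coal=5 ivory=1 plank=3 steel=4
After 10 (consume 1 steel): coal=5 ivory=1 plank=3 steel=3

Answer: coal=5 ivory=1 plank=3 steel=3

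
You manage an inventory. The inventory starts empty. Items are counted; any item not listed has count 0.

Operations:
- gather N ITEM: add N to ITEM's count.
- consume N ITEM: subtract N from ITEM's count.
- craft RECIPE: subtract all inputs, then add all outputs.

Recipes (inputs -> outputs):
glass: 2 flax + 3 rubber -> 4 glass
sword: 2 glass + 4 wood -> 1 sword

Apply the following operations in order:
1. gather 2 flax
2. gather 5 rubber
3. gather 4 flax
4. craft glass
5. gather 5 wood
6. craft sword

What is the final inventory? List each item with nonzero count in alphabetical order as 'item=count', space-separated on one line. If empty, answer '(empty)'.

Answer: flax=4 glass=2 rubber=2 sword=1 wood=1

Derivation:
After 1 (gather 2 flax): flax=2
After 2 (gather 5 rubber): flax=2 rubber=5
After 3 (gather 4 flax): flax=6 rubber=5
After 4 (craft glass): flax=4 glass=4 rubber=2
After 5 (gather 5 wood): flax=4 glass=4 rubber=2 wood=5
After 6 (craft sword): flax=4 glass=2 rubber=2 sword=1 wood=1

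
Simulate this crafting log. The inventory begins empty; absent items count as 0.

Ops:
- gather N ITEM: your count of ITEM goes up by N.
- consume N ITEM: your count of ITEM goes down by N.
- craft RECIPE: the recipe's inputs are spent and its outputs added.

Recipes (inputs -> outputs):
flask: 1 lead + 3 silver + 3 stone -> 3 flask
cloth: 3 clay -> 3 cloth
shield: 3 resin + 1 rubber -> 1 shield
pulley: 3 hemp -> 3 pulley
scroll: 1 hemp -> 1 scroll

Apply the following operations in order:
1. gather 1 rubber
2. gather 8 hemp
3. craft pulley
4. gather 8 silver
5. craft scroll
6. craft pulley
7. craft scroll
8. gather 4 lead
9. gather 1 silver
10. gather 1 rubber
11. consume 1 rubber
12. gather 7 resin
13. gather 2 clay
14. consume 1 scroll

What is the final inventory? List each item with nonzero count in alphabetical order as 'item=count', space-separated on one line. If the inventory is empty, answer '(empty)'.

After 1 (gather 1 rubber): rubber=1
After 2 (gather 8 hemp): hemp=8 rubber=1
After 3 (craft pulley): hemp=5 pulley=3 rubber=1
After 4 (gather 8 silver): hemp=5 pulley=3 rubber=1 silver=8
After 5 (craft scroll): hemp=4 pulley=3 rubber=1 scroll=1 silver=8
After 6 (craft pulley): hemp=1 pulley=6 rubber=1 scroll=1 silver=8
After 7 (craft scroll): pulley=6 rubber=1 scroll=2 silver=8
After 8 (gather 4 lead): lead=4 pulley=6 rubber=1 scroll=2 silver=8
After 9 (gather 1 silver): lead=4 pulley=6 rubber=1 scroll=2 silver=9
After 10 (gather 1 rubber): lead=4 pulley=6 rubber=2 scroll=2 silver=9
After 11 (consume 1 rubber): lead=4 pulley=6 rubber=1 scroll=2 silver=9
After 12 (gather 7 resin): lead=4 pulley=6 resin=7 rubber=1 scroll=2 silver=9
After 13 (gather 2 clay): clay=2 lead=4 pulley=6 resin=7 rubber=1 scroll=2 silver=9
After 14 (consume 1 scroll): clay=2 lead=4 pulley=6 resin=7 rubber=1 scroll=1 silver=9

Answer: clay=2 lead=4 pulley=6 resin=7 rubber=1 scroll=1 silver=9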